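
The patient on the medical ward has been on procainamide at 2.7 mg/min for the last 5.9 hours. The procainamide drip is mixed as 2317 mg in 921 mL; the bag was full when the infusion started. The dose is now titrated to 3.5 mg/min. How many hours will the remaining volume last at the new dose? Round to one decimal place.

6.5 hours

Initial rate:
2.7 mg/min × 60 min/hr = 162 mg/hr
Concentration = 2317 mg ÷ 921 mL = 2.515744 mg/mL
Rate = 162 mg/hr ÷ 2.515744 mg/mL = 64.39448 mL/hr
Volume infused so far = 64.39448 mL/hr × 5.9 hr = 379.9274 mL
Volume remaining = 921 − 379.9274 = 541.0726 mL
New rate:
3.5 mg/min × 60 min/hr = 210 mg/hr
Rate = 210 mg/hr ÷ 2.515744 mg/mL = 83.47432 mL/hr
Time remaining = 541.0726 mL ÷ 83.47432 mL/hr = 6.481905 hr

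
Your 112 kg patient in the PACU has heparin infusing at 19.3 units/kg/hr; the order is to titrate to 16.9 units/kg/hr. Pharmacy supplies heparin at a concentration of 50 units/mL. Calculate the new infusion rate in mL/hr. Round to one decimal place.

37.9 mL/hr

Dose = 16.9 units/kg/hr × 112 kg = 1892.8 units/hr
Rate = 1892.8 units/hr ÷ 50 units/mL = 37.856 mL/hr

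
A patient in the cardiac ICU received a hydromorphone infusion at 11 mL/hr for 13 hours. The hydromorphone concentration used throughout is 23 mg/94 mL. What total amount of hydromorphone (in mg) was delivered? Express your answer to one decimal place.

35.0 mg

Concentration = 23 mg ÷ 94 mL = 0.2446809 mg/mL
Drug rate = 11 mL/hr × 0.2446809 mg/mL = 2.691489 mg/hr
Total = 2.691489 mg/hr × 13 hr = 34.98936 mg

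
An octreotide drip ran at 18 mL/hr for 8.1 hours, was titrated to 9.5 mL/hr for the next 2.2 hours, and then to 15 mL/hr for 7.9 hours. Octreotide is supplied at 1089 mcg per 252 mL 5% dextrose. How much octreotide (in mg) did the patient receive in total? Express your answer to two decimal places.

Concentration = 1089 mcg ÷ 252 mL = 4.321429 mcg/mL
Stage 1: 18 mL/hr × 8.1 hr = 145.8 mL → 145.8 mL × 4.321429 mcg/mL = 630.0643 mcg
Stage 2: 9.5 mL/hr × 2.2 hr = 20.9 mL → 20.9 mL × 4.321429 mcg/mL = 90.31786 mcg
Stage 3: 15 mL/hr × 7.9 hr = 118.5 mL → 118.5 mL × 4.321429 mcg/mL = 512.0893 mcg
Total = 630.0643 + 90.31786 + 512.0893 = 1232.471 mcg = 1.232471 mg

1.23 mg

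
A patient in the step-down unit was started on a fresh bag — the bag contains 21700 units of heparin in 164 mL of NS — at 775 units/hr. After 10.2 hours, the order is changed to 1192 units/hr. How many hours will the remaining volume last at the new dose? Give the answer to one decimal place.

11.6 hours

Initial rate:
Concentration = 21700 units ÷ 164 mL = 132.3171 units/mL
Rate = 775 units/hr ÷ 132.3171 units/mL = 5.857143 mL/hr
Volume infused so far = 5.857143 mL/hr × 10.2 hr = 59.74286 mL
Volume remaining = 164 − 59.74286 = 104.2571 mL
New rate:
Rate = 1192 units/hr ÷ 132.3171 units/mL = 9.008664 mL/hr
Time remaining = 104.2571 mL ÷ 9.008664 mL/hr = 11.57299 hr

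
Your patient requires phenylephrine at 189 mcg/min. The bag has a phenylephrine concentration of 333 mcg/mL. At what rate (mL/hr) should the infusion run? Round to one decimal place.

34.1 mL/hr

189 mcg/min × 60 min/hr = 11340 mcg/hr
Rate = 11340 mcg/hr ÷ 333 mcg/mL = 34.05405 mL/hr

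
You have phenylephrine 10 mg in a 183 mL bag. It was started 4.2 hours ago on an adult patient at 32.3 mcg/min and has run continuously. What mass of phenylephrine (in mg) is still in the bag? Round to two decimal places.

32.3 mcg/min × 60 min/hr = 1938 mcg/hr
Concentration = 10 mg ÷ 183 mL = 0.05464481 mg/mL = 54.64481 mcg/mL
Rate = 1938 mcg/hr ÷ 54.64481 mcg/mL = 35.4654 mL/hr
Volume infused = 35.4654 mL/hr × 4.2 hr = 148.9547 mL
Volume remaining = 183 − 148.9547 = 34.04532 mL
Drug remaining = 34.04532 mL × 54.64481 mcg/mL = 1860.4 mcg = 1.8604 mg

1.86 mg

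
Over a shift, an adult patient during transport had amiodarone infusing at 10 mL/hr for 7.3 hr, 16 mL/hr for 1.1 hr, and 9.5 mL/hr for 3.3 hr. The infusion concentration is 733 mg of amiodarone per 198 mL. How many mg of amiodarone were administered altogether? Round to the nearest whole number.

Concentration = 733 mg ÷ 198 mL = 3.70202 mg/mL
Stage 1: 10 mL/hr × 7.3 hr = 73 mL → 73 mL × 3.70202 mg/mL = 270.2475 mg
Stage 2: 16 mL/hr × 1.1 hr = 17.6 mL → 17.6 mL × 3.70202 mg/mL = 65.15556 mg
Stage 3: 9.5 mL/hr × 3.3 hr = 31.35 mL → 31.35 mL × 3.70202 mg/mL = 116.0583 mg
Total = 270.2475 + 65.15556 + 116.0583 = 451.4614 mg

451 mg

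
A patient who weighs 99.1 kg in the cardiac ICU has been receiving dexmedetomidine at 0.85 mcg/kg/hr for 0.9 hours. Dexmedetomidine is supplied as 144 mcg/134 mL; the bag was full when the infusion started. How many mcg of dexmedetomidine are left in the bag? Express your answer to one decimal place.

Dose = 0.85 mcg/kg/hr × 99.1 kg = 84.235 mcg/hr
Concentration = 144 mcg ÷ 134 mL = 1.074627 mcg/mL
Rate = 84.235 mcg/hr ÷ 1.074627 mcg/mL = 78.38535 mL/hr
Volume infused = 78.38535 mL/hr × 0.9 hr = 70.54681 mL
Volume remaining = 134 − 70.54681 = 63.45319 mL
Drug remaining = 63.45319 mL × 1.074627 mcg/mL = 68.1885 mcg

68.2 mcg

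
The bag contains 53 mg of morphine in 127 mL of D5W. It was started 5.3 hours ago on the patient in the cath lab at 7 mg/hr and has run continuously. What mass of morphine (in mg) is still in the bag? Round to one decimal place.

Concentration = 53 mg ÷ 127 mL = 0.4173228 mg/mL
Rate = 7 mg/hr ÷ 0.4173228 mg/mL = 16.77358 mL/hr
Volume infused = 16.77358 mL/hr × 5.3 hr = 88.9 mL
Volume remaining = 127 − 88.9 = 38.1 mL
Drug remaining = 38.1 mL × 0.4173228 mg/mL = 15.9 mg

15.9 mg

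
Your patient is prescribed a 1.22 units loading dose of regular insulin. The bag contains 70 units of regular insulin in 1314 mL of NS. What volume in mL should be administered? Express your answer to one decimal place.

22.9 mL

Concentration = 70 units ÷ 1314 mL = 0.05327245 units/mL
Volume = 1.22 units ÷ 0.05327245 units/mL = 22.90114 mL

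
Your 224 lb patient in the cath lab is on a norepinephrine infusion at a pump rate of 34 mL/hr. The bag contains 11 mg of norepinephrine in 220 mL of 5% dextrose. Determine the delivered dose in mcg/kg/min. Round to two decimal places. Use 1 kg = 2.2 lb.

0.28 mcg/kg/min

Weight = 224 lb ÷ 2.2 lb/kg = 101.8182 kg
Concentration = 11 mg ÷ 220 mL = 0.05 mg/mL = 50 mcg/mL
Drug rate = 34 mL/hr × 50 mcg/mL = 1700 mcg/hr
1700 mcg/hr ÷ 60 min/hr = 28.33333 mcg/min
28.33333 mcg/min ÷ 101.8182 kg = 0.2782738 mcg/kg/min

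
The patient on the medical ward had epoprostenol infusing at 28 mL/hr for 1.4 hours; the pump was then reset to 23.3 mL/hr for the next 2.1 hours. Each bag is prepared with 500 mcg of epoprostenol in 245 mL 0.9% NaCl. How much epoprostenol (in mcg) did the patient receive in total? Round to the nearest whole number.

180 mcg

Concentration = 500 mcg ÷ 245 mL = 2.040816 mcg/mL
Stage 1: 28 mL/hr × 1.4 hr = 39.2 mL → 39.2 mL × 2.040816 mcg/mL = 80 mcg
Stage 2: 23.3 mL/hr × 2.1 hr = 48.93 mL → 48.93 mL × 2.040816 mcg/mL = 99.85714 mcg
Total = 80 + 99.85714 = 179.8571 mcg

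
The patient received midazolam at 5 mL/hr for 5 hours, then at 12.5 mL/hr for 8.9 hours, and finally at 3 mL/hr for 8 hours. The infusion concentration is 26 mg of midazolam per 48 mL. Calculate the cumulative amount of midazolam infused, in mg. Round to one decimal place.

86.8 mg

Concentration = 26 mg ÷ 48 mL = 0.5416667 mg/mL
Stage 1: 5 mL/hr × 5 hr = 25 mL → 25 mL × 0.5416667 mg/mL = 13.54167 mg
Stage 2: 12.5 mL/hr × 8.9 hr = 111.25 mL → 111.25 mL × 0.5416667 mg/mL = 60.26042 mg
Stage 3: 3 mL/hr × 8 hr = 24 mL → 24 mL × 0.5416667 mg/mL = 13 mg
Total = 13.54167 + 60.26042 + 13 = 86.80208 mg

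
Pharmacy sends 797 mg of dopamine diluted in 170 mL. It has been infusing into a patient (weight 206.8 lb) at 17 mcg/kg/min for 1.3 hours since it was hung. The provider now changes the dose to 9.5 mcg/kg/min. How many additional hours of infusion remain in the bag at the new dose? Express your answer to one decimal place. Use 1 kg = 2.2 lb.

Initial rate:
Weight = 206.8 lb ÷ 2.2 lb/kg = 94 kg
Dose = 17 mcg/kg/min × 94 kg = 1598 mcg/min
1598 mcg/min × 60 min/hr = 95880 mcg/hr
Concentration = 797 mg ÷ 170 mL = 4.688235 mg/mL = 4688.235 mcg/mL
Rate = 95880 mcg/hr ÷ 4688.235 mcg/mL = 20.45119 mL/hr
Volume infused so far = 20.45119 mL/hr × 1.3 hr = 26.58655 mL
Volume remaining = 170 − 26.58655 = 143.4135 mL
New rate:
Dose = 9.5 mcg/kg/min × 94 kg = 893 mcg/min
893 mcg/min × 60 min/hr = 53580 mcg/hr
Rate = 53580 mcg/hr ÷ 4688.235 mcg/mL = 11.42861 mL/hr
Time remaining = 143.4135 mL ÷ 11.42861 mL/hr = 12.54864 hr

12.5 hours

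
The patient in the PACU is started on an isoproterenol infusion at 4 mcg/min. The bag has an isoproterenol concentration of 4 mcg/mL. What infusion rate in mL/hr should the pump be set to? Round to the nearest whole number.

60 mL/hr

4 mcg/min × 60 min/hr = 240 mcg/hr
Rate = 240 mcg/hr ÷ 4 mcg/mL = 60 mL/hr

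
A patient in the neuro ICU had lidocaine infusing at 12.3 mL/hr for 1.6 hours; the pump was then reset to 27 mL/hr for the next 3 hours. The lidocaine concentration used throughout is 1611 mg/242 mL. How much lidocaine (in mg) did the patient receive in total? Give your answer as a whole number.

670 mg

Concentration = 1611 mg ÷ 242 mL = 6.657025 mg/mL
Stage 1: 12.3 mL/hr × 1.6 hr = 19.68 mL → 19.68 mL × 6.657025 mg/mL = 131.0102 mg
Stage 2: 27 mL/hr × 3 hr = 81 mL → 81 mL × 6.657025 mg/mL = 539.219 mg
Total = 131.0102 + 539.219 = 670.2293 mg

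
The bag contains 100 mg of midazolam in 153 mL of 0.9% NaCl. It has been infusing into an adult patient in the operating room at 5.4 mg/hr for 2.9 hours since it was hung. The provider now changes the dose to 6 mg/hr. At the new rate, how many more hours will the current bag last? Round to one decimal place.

Initial rate:
Concentration = 100 mg ÷ 153 mL = 0.6535948 mg/mL
Rate = 5.4 mg/hr ÷ 0.6535948 mg/mL = 8.262 mL/hr
Volume infused so far = 8.262 mL/hr × 2.9 hr = 23.9598 mL
Volume remaining = 153 − 23.9598 = 129.0402 mL
New rate:
Rate = 6 mg/hr ÷ 0.6535948 mg/mL = 9.18 mL/hr
Time remaining = 129.0402 mL ÷ 9.18 mL/hr = 14.05667 hr

14.1 hours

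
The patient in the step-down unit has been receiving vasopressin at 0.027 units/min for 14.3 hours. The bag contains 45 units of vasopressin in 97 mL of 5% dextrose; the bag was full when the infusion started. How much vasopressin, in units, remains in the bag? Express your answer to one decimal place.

21.8 units

0.027 units/min × 60 min/hr = 1.62 units/hr
Concentration = 45 units ÷ 97 mL = 0.4639175 units/mL
Rate = 1.62 units/hr ÷ 0.4639175 units/mL = 3.492 mL/hr
Volume infused = 3.492 mL/hr × 14.3 hr = 49.9356 mL
Volume remaining = 97 − 49.9356 = 47.0644 mL
Drug remaining = 47.0644 mL × 0.4639175 units/mL = 21.834 units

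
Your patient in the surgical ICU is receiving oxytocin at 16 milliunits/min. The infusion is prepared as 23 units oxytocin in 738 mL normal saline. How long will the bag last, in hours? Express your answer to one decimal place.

24.0 hours

16 milliunits/min × 60 min/hr = 960 milliunits/hr
Concentration = 23 units ÷ 738 mL = 0.03116531 units/mL = 31.16531 milliunits/mL
Rate = 960 milliunits/hr ÷ 31.16531 milliunits/mL = 30.80348 mL/hr
Duration = 738 mL ÷ 30.80348 mL/hr = 23.95833 hr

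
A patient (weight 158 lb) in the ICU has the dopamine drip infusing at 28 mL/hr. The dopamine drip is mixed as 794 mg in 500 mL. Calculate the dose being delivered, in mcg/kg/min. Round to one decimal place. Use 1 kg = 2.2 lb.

Weight = 158 lb ÷ 2.2 lb/kg = 71.81818 kg
Concentration = 794 mg ÷ 500 mL = 1.588 mg/mL = 1588 mcg/mL
Drug rate = 28 mL/hr × 1588 mcg/mL = 44464 mcg/hr
44464 mcg/hr ÷ 60 min/hr = 741.0667 mcg/min
741.0667 mcg/min ÷ 71.81818 kg = 10.31865 mcg/kg/min

10.3 mcg/kg/min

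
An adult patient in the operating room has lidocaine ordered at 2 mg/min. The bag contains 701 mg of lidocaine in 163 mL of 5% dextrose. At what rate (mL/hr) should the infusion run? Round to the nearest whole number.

2 mg/min × 60 min/hr = 120 mg/hr
Concentration = 701 mg ÷ 163 mL = 4.300613 mg/mL
Rate = 120 mg/hr ÷ 4.300613 mg/mL = 27.903 mL/hr

28 mL/hr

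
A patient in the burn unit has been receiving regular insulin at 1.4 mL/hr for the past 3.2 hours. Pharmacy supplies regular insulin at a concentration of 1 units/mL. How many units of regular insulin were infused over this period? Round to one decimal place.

Drug rate = 1.4 mL/hr × 1 units/mL = 1.4 units/hr
Total = 1.4 units/hr × 3.2 hr = 4.48 units

4.5 units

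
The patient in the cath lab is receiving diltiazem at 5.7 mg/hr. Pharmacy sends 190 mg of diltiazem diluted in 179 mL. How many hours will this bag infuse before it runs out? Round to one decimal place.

Concentration = 190 mg ÷ 179 mL = 1.061453 mg/mL
Rate = 5.7 mg/hr ÷ 1.061453 mg/mL = 5.37 mL/hr
Duration = 179 mL ÷ 5.37 mL/hr = 33.33333 hr

33.3 hours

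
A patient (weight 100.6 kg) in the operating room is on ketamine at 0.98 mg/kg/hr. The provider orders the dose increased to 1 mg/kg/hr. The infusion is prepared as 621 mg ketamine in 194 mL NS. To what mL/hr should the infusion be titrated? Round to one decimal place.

Dose = 1 mg/kg/hr × 100.6 kg = 100.6 mg/hr
Concentration = 621 mg ÷ 194 mL = 3.201031 mg/mL
Rate = 100.6 mg/hr ÷ 3.201031 mg/mL = 31.42738 mL/hr

31.4 mL/hr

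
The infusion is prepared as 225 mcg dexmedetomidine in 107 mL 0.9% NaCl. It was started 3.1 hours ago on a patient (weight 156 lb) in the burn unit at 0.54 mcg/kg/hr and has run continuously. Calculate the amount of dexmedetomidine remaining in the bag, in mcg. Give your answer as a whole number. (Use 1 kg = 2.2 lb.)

106 mcg

Weight = 156 lb ÷ 2.2 lb/kg = 70.90909 kg
Dose = 0.54 mcg/kg/hr × 70.90909 kg = 38.29091 mcg/hr
Concentration = 225 mcg ÷ 107 mL = 2.102804 mcg/mL
Rate = 38.29091 mcg/hr ÷ 2.102804 mcg/mL = 18.20945 mL/hr
Volume infused = 18.20945 mL/hr × 3.1 hr = 56.44931 mL
Volume remaining = 107 − 56.44931 = 50.55069 mL
Drug remaining = 50.55069 mL × 2.102804 mcg/mL = 106.2982 mcg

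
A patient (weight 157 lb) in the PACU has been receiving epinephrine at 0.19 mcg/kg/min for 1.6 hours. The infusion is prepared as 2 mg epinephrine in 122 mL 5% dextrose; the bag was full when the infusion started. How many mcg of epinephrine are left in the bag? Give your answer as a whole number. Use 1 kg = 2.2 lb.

698 mcg

Weight = 157 lb ÷ 2.2 lb/kg = 71.36364 kg
Dose = 0.19 mcg/kg/min × 71.36364 kg = 13.55909 mcg/min
13.55909 mcg/min × 60 min/hr = 813.5455 mcg/hr
Concentration = 2 mg ÷ 122 mL = 0.01639344 mg/mL = 16.39344 mcg/mL
Rate = 813.5455 mcg/hr ÷ 16.39344 mcg/mL = 49.62627 mL/hr
Volume infused = 49.62627 mL/hr × 1.6 hr = 79.40204 mL
Volume remaining = 122 − 79.40204 = 42.59796 mL
Drug remaining = 42.59796 mL × 16.39344 mcg/mL = 698.3273 mcg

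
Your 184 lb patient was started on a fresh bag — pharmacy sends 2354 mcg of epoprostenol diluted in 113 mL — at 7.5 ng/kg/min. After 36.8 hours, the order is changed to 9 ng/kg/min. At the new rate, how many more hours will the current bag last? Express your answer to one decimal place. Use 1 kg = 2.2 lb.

Initial rate:
Weight = 184 lb ÷ 2.2 lb/kg = 83.63636 kg
Dose = 7.5 ng/kg/min × 83.63636 kg = 627.2727 ng/min
627.2727 ng/min × 60 min/hr = 37636.36 ng/hr
Concentration = 2354 mcg ÷ 113 mL = 20.83186 mcg/mL = 20831.86 ng/mL
Rate = 37636.36 ng/hr ÷ 20831.86 ng/mL = 1.806673 mL/hr
Volume infused so far = 1.806673 mL/hr × 36.8 hr = 66.48558 mL
Volume remaining = 113 − 66.48558 = 46.51442 mL
New rate:
Dose = 9 ng/kg/min × 83.63636 kg = 752.7273 ng/min
752.7273 ng/min × 60 min/hr = 45163.64 ng/hr
Rate = 45163.64 ng/hr ÷ 20831.86 ng/mL = 2.168008 mL/hr
Time remaining = 46.51442 mL ÷ 2.168008 mL/hr = 21.45491 hr

21.5 hours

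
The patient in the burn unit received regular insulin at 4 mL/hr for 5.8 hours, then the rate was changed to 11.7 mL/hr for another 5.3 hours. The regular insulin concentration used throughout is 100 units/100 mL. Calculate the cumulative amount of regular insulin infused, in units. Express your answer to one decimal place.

85.2 units

Concentration = 100 units ÷ 100 mL = 1 units/mL
Stage 1: 4 mL/hr × 5.8 hr = 23.2 mL → 23.2 mL × 1 units/mL = 23.2 units
Stage 2: 11.7 mL/hr × 5.3 hr = 62.01 mL → 62.01 mL × 1 units/mL = 62.01 units
Total = 23.2 + 62.01 = 85.21 units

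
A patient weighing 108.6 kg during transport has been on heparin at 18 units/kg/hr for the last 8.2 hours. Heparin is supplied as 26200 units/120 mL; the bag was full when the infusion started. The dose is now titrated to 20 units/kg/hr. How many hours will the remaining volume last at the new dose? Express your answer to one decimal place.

4.7 hours

Initial rate:
Dose = 18 units/kg/hr × 108.6 kg = 1954.8 units/hr
Concentration = 26200 units ÷ 120 mL = 218.3333 units/mL
Rate = 1954.8 units/hr ÷ 218.3333 units/mL = 8.953282 mL/hr
Volume infused so far = 8.953282 mL/hr × 8.2 hr = 73.41692 mL
Volume remaining = 120 − 73.41692 = 46.58308 mL
New rate:
Dose = 20 units/kg/hr × 108.6 kg = 2172 units/hr
Rate = 2172 units/hr ÷ 218.3333 units/mL = 9.948092 mL/hr
Time remaining = 46.58308 mL ÷ 9.948092 mL/hr = 4.682615 hr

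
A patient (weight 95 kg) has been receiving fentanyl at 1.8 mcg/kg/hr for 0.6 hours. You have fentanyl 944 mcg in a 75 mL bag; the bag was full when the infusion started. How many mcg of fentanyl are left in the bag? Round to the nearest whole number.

Dose = 1.8 mcg/kg/hr × 95 kg = 171 mcg/hr
Concentration = 944 mcg ÷ 75 mL = 12.58667 mcg/mL
Rate = 171 mcg/hr ÷ 12.58667 mcg/mL = 13.58581 mL/hr
Volume infused = 13.58581 mL/hr × 0.6 hr = 8.151483 mL
Volume remaining = 75 − 8.151483 = 66.84852 mL
Drug remaining = 66.84852 mL × 12.58667 mcg/mL = 841.4 mcg

841 mcg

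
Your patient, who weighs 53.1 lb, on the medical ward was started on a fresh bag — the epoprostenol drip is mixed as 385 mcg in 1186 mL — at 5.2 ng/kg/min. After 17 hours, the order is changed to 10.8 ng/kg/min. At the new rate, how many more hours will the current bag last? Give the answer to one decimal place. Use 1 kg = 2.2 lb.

Initial rate:
Weight = 53.1 lb ÷ 2.2 lb/kg = 24.13636 kg
Dose = 5.2 ng/kg/min × 24.13636 kg = 125.5091 ng/min
125.5091 ng/min × 60 min/hr = 7530.545 ng/hr
Concentration = 385 mcg ÷ 1186 mL = 0.3246206 mcg/mL = 324.6206 ng/mL
Rate = 7530.545 ng/hr ÷ 324.6206 ng/mL = 23.19799 mL/hr
Volume infused so far = 23.19799 mL/hr × 17 hr = 394.3659 mL
Volume remaining = 1186 − 394.3659 = 791.6341 mL
New rate:
Dose = 10.8 ng/kg/min × 24.13636 kg = 260.6727 ng/min
260.6727 ng/min × 60 min/hr = 15640.36 ng/hr
Rate = 15640.36 ng/hr ÷ 324.6206 ng/mL = 48.18044 mL/hr
Time remaining = 791.6341 mL ÷ 48.18044 mL/hr = 16.43061 hr

16.4 hours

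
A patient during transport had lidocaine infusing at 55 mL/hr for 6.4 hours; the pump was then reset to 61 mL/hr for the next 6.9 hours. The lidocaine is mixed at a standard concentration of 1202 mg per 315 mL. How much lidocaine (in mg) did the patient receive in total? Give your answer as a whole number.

Concentration = 1202 mg ÷ 315 mL = 3.815873 mg/mL
Stage 1: 55 mL/hr × 6.4 hr = 352 mL → 352 mL × 3.815873 mg/mL = 1343.187 mg
Stage 2: 61 mL/hr × 6.9 hr = 420.9 mL → 420.9 mL × 3.815873 mg/mL = 1606.101 mg
Total = 1343.187 + 1606.101 = 2949.288 mg

2949 mg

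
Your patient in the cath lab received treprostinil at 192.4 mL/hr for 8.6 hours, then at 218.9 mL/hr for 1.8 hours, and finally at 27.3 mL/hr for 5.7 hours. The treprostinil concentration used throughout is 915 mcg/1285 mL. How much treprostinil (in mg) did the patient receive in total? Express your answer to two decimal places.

Concentration = 915 mcg ÷ 1285 mL = 0.7120623 mcg/mL
Stage 1: 192.4 mL/hr × 8.6 hr = 1654.64 mL → 1654.64 mL × 0.7120623 mcg/mL = 1178.207 mcg
Stage 2: 218.9 mL/hr × 1.8 hr = 394.02 mL → 394.02 mL × 0.7120623 mcg/mL = 280.5668 mcg
Stage 3: 27.3 mL/hr × 5.7 hr = 155.61 mL → 155.61 mL × 0.7120623 mcg/mL = 110.804 mcg
Total = 1178.207 + 280.5668 + 110.804 = 1569.577 mcg = 1.569577 mg

1.57 mg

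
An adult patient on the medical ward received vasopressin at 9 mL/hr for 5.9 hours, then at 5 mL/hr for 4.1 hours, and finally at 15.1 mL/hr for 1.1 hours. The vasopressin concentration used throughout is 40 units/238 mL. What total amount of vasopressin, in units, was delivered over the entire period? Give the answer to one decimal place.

15.2 units

Concentration = 40 units ÷ 238 mL = 0.1680672 units/mL
Stage 1: 9 mL/hr × 5.9 hr = 53.1 mL → 53.1 mL × 0.1680672 units/mL = 8.92437 units
Stage 2: 5 mL/hr × 4.1 hr = 20.5 mL → 20.5 mL × 0.1680672 units/mL = 3.445378 units
Stage 3: 15.1 mL/hr × 1.1 hr = 16.61 mL → 16.61 mL × 0.1680672 units/mL = 2.791597 units
Total = 8.92437 + 3.445378 + 2.791597 = 15.16134 units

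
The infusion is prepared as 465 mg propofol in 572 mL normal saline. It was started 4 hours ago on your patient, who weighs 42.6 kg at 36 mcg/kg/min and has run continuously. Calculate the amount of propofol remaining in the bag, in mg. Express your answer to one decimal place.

Dose = 36 mcg/kg/min × 42.6 kg = 1533.6 mcg/min
1533.6 mcg/min × 60 min/hr = 92016 mcg/hr
Concentration = 465 mg ÷ 572 mL = 0.8129371 mg/mL = 812.9371 mcg/mL
Rate = 92016 mcg/hr ÷ 812.9371 mcg/mL = 113.1896 mL/hr
Volume infused = 113.1896 mL/hr × 4 hr = 452.7583 mL
Volume remaining = 572 − 452.7583 = 119.2417 mL
Drug remaining = 119.2417 mL × 812.9371 mcg/mL = 96936 mcg = 96.936 mg

96.9 mg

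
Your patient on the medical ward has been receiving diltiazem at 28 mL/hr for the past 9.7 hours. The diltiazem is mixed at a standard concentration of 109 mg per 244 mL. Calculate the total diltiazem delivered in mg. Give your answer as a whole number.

121 mg

Concentration = 109 mg ÷ 244 mL = 0.4467213 mg/mL
Drug rate = 28 mL/hr × 0.4467213 mg/mL = 12.5082 mg/hr
Total = 12.5082 mg/hr × 9.7 hr = 121.3295 mg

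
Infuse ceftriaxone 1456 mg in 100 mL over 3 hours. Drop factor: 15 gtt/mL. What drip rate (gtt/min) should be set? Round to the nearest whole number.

8 gtt/min

100 mL ÷ (3 hr × 60 = 180 min) = 0.5555556 mL/min
0.5555556 mL/min × 15 gtt/mL = 8.333333 gtt/min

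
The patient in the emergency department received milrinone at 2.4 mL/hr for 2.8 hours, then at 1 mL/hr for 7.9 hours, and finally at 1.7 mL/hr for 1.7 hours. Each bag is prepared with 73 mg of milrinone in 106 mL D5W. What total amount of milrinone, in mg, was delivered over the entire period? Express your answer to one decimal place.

12.1 mg

Concentration = 73 mg ÷ 106 mL = 0.6886792 mg/mL
Stage 1: 2.4 mL/hr × 2.8 hr = 6.72 mL → 6.72 mL × 0.6886792 mg/mL = 4.627925 mg
Stage 2: 1 mL/hr × 7.9 hr = 7.9 mL → 7.9 mL × 0.6886792 mg/mL = 5.440566 mg
Stage 3: 1.7 mL/hr × 1.7 hr = 2.89 mL → 2.89 mL × 0.6886792 mg/mL = 1.990283 mg
Total = 4.627925 + 5.440566 + 1.990283 = 12.05877 mg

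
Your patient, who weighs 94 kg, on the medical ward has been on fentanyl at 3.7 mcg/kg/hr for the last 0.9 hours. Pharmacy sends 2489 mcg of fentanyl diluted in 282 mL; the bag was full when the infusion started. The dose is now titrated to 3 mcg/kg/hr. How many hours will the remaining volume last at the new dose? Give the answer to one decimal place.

Initial rate:
Dose = 3.7 mcg/kg/hr × 94 kg = 347.8 mcg/hr
Concentration = 2489 mcg ÷ 282 mL = 8.826241 mcg/mL
Rate = 347.8 mcg/hr ÷ 8.826241 mcg/mL = 39.40522 mL/hr
Volume infused so far = 39.40522 mL/hr × 0.9 hr = 35.4647 mL
Volume remaining = 282 − 35.4647 = 246.5353 mL
New rate:
Dose = 3 mcg/kg/hr × 94 kg = 282 mcg/hr
Rate = 282 mcg/hr ÷ 8.826241 mcg/mL = 31.95018 mL/hr
Time remaining = 246.5353 mL ÷ 31.95018 mL/hr = 7.716241 hr

7.7 hours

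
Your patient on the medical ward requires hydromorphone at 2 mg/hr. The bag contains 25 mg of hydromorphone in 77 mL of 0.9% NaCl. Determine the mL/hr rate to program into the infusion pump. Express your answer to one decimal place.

6.2 mL/hr

Concentration = 25 mg ÷ 77 mL = 0.3246753 mg/mL
Rate = 2 mg/hr ÷ 0.3246753 mg/mL = 6.16 mL/hr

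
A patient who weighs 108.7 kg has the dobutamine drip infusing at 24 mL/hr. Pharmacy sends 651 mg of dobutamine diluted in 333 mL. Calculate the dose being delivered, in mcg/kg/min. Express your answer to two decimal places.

7.19 mcg/kg/min

Concentration = 651 mg ÷ 333 mL = 1.954955 mg/mL = 1954.955 mcg/mL
Drug rate = 24 mL/hr × 1954.955 mcg/mL = 46918.92 mcg/hr
46918.92 mcg/hr ÷ 60 min/hr = 781.982 mcg/min
781.982 mcg/min ÷ 108.7 kg = 7.193946 mcg/kg/min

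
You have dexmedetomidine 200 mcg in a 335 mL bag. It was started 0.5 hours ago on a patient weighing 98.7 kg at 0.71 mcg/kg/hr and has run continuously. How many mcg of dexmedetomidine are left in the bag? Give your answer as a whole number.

Dose = 0.71 mcg/kg/hr × 98.7 kg = 70.077 mcg/hr
Concentration = 200 mcg ÷ 335 mL = 0.5970149 mcg/mL
Rate = 70.077 mcg/hr ÷ 0.5970149 mcg/mL = 117.379 mL/hr
Volume infused = 117.379 mL/hr × 0.5 hr = 58.68949 mL
Volume remaining = 335 − 58.68949 = 276.3105 mL
Drug remaining = 276.3105 mL × 0.5970149 mcg/mL = 164.9615 mcg

165 mcg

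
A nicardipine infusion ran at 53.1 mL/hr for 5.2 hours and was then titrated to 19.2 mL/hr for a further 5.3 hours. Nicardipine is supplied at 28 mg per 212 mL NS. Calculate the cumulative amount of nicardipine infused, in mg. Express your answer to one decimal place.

Concentration = 28 mg ÷ 212 mL = 0.1320755 mg/mL
Stage 1: 53.1 mL/hr × 5.2 hr = 276.12 mL → 276.12 mL × 0.1320755 mg/mL = 36.46868 mg
Stage 2: 19.2 mL/hr × 5.3 hr = 101.76 mL → 101.76 mL × 0.1320755 mg/mL = 13.44 mg
Total = 36.46868 + 13.44 = 49.90868 mg

49.9 mg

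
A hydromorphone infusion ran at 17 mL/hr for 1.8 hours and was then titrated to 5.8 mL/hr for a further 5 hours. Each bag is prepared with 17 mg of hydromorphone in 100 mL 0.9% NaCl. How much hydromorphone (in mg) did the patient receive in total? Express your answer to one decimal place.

10.1 mg

Concentration = 17 mg ÷ 100 mL = 0.17 mg/mL
Stage 1: 17 mL/hr × 1.8 hr = 30.6 mL → 30.6 mL × 0.17 mg/mL = 5.202 mg
Stage 2: 5.8 mL/hr × 5 hr = 29 mL → 29 mL × 0.17 mg/mL = 4.93 mg
Total = 5.202 + 4.93 = 10.132 mg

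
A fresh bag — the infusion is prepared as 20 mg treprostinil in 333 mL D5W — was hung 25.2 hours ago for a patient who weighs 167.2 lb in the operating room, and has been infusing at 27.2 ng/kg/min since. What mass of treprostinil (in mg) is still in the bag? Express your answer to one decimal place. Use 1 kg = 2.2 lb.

16.9 mg

Weight = 167.2 lb ÷ 2.2 lb/kg = 76 kg
Dose = 27.2 ng/kg/min × 76 kg = 2067.2 ng/min
2067.2 ng/min × 60 min/hr = 124032 ng/hr
Concentration = 20 mg ÷ 333 mL = 0.06006006 mg/mL = 60060.06 ng/mL
Rate = 124032 ng/hr ÷ 60060.06 ng/mL = 2.065133 mL/hr
Volume infused = 2.065133 mL/hr × 25.2 hr = 52.04135 mL
Volume remaining = 333 − 52.04135 = 280.9587 mL
Drug remaining = 280.9587 mL × 60060.06 ng/mL = 16874394 ng = 16.87439 mg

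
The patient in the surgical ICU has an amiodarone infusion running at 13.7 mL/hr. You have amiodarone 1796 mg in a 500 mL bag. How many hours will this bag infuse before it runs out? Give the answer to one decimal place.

Duration = 500 mL ÷ 13.7 mL/hr = 36.49635 hr

36.5 hours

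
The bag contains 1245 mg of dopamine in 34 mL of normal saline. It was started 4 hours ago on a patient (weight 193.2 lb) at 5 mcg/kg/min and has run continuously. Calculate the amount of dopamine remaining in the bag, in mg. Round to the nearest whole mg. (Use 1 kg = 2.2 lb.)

Weight = 193.2 lb ÷ 2.2 lb/kg = 87.81818 kg
Dose = 5 mcg/kg/min × 87.81818 kg = 439.0909 mcg/min
439.0909 mcg/min × 60 min/hr = 26345.45 mcg/hr
Concentration = 1245 mg ÷ 34 mL = 36.61765 mg/mL = 36617.65 mcg/mL
Rate = 26345.45 mcg/hr ÷ 36617.65 mcg/mL = 0.7194743 mL/hr
Volume infused = 0.7194743 mL/hr × 4 hr = 2.877897 mL
Volume remaining = 34 − 2.877897 = 31.1221 mL
Drug remaining = 31.1221 mL × 36617.65 mcg/mL = 1139618 mcg = 1139.618 mg

1140 mg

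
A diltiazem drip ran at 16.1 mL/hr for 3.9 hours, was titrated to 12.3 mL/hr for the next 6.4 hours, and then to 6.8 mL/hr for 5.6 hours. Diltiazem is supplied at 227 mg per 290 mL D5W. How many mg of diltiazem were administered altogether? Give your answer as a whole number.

141 mg

Concentration = 227 mg ÷ 290 mL = 0.7827586 mg/mL
Stage 1: 16.1 mL/hr × 3.9 hr = 62.79 mL → 62.79 mL × 0.7827586 mg/mL = 49.14941 mg
Stage 2: 12.3 mL/hr × 6.4 hr = 78.72 mL → 78.72 mL × 0.7827586 mg/mL = 61.61876 mg
Stage 3: 6.8 mL/hr × 5.6 hr = 38.08 mL → 38.08 mL × 0.7827586 mg/mL = 29.80745 mg
Total = 49.14941 + 61.61876 + 29.80745 = 140.5756 mg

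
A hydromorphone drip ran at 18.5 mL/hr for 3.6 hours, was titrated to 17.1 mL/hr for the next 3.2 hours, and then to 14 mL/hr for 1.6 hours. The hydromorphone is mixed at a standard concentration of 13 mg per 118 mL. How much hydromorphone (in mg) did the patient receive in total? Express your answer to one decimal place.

15.8 mg

Concentration = 13 mg ÷ 118 mL = 0.1101695 mg/mL
Stage 1: 18.5 mL/hr × 3.6 hr = 66.6 mL → 66.6 mL × 0.1101695 mg/mL = 7.337288 mg
Stage 2: 17.1 mL/hr × 3.2 hr = 54.72 mL → 54.72 mL × 0.1101695 mg/mL = 6.028475 mg
Stage 3: 14 mL/hr × 1.6 hr = 22.4 mL → 22.4 mL × 0.1101695 mg/mL = 2.467797 mg
Total = 7.337288 + 6.028475 + 2.467797 = 15.83356 mg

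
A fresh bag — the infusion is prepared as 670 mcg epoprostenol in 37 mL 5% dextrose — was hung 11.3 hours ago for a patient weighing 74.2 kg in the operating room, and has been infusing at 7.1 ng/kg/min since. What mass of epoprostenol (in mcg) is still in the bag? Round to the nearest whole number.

Dose = 7.1 ng/kg/min × 74.2 kg = 526.82 ng/min
526.82 ng/min × 60 min/hr = 31609.2 ng/hr
Concentration = 670 mcg ÷ 37 mL = 18.10811 mcg/mL = 18108.11 ng/mL
Rate = 31609.2 ng/hr ÷ 18108.11 ng/mL = 1.745583 mL/hr
Volume infused = 1.745583 mL/hr × 11.3 hr = 19.72508 mL
Volume remaining = 37 − 19.72508 = 17.27492 mL
Drug remaining = 17.27492 mL × 18108.11 ng/mL = 312816 ng = 312.816 mcg

313 mcg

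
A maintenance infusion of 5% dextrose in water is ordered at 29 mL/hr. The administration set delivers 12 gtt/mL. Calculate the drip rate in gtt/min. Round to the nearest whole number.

29 mL/hr ÷ 60 min/hr = 0.4833333 mL/min
0.4833333 mL/min × 12 gtt/mL = 5.8 gtt/min

6 gtt/min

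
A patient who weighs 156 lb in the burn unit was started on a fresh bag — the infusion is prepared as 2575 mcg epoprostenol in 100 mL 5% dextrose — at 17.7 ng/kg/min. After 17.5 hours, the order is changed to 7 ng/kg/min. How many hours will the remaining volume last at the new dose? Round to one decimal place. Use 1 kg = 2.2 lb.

42.2 hours

Initial rate:
Weight = 156 lb ÷ 2.2 lb/kg = 70.90909 kg
Dose = 17.7 ng/kg/min × 70.90909 kg = 1255.091 ng/min
1255.091 ng/min × 60 min/hr = 75305.45 ng/hr
Concentration = 2575 mcg ÷ 100 mL = 25.75 mcg/mL = 25750 ng/mL
Rate = 75305.45 ng/hr ÷ 25750 ng/mL = 2.924484 mL/hr
Volume infused so far = 2.924484 mL/hr × 17.5 hr = 51.17846 mL
Volume remaining = 100 − 51.17846 = 48.82154 mL
New rate:
Dose = 7 ng/kg/min × 70.90909 kg = 496.3636 ng/min
496.3636 ng/min × 60 min/hr = 29781.82 ng/hr
Rate = 29781.82 ng/hr ÷ 25750 ng/mL = 1.156575 mL/hr
Time remaining = 48.82154 mL ÷ 1.156575 mL/hr = 42.21215 hr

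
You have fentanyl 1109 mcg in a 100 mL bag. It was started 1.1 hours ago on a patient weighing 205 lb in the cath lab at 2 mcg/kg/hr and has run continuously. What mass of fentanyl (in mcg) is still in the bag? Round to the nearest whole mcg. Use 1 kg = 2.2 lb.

904 mcg

Weight = 205 lb ÷ 2.2 lb/kg = 93.18182 kg
Dose = 2 mcg/kg/hr × 93.18182 kg = 186.3636 mcg/hr
Concentration = 1109 mcg ÷ 100 mL = 11.09 mcg/mL
Rate = 186.3636 mcg/hr ÷ 11.09 mcg/mL = 16.80466 mL/hr
Volume infused = 16.80466 mL/hr × 1.1 hr = 18.48512 mL
Volume remaining = 100 − 18.48512 = 81.51488 mL
Drug remaining = 81.51488 mL × 11.09 mcg/mL = 904 mcg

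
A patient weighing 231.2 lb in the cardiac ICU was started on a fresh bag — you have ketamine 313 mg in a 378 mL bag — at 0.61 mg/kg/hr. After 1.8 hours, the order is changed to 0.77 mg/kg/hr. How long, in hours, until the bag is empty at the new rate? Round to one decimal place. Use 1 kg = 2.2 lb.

Initial rate:
Weight = 231.2 lb ÷ 2.2 lb/kg = 105.0909 kg
Dose = 0.61 mg/kg/hr × 105.0909 kg = 64.10545 mg/hr
Concentration = 313 mg ÷ 378 mL = 0.8280423 mg/mL
Rate = 64.10545 mg/hr ÷ 0.8280423 mg/mL = 77.41809 mL/hr
Volume infused so far = 77.41809 mL/hr × 1.8 hr = 139.3526 mL
Volume remaining = 378 − 139.3526 = 238.6474 mL
New rate:
Dose = 0.77 mg/kg/hr × 105.0909 kg = 80.92 mg/hr
Rate = 80.92 mg/hr ÷ 0.8280423 mg/mL = 97.72447 mL/hr
Time remaining = 238.6474 mL ÷ 97.72447 mL/hr = 2.442044 hr

2.4 hours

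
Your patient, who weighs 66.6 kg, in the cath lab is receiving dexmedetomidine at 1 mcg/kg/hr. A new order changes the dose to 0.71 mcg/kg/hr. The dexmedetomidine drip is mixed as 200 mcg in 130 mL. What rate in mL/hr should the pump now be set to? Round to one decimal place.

30.7 mL/hr

Dose = 0.71 mcg/kg/hr × 66.6 kg = 47.286 mcg/hr
Concentration = 200 mcg ÷ 130 mL = 1.538462 mcg/mL
Rate = 47.286 mcg/hr ÷ 1.538462 mcg/mL = 30.7359 mL/hr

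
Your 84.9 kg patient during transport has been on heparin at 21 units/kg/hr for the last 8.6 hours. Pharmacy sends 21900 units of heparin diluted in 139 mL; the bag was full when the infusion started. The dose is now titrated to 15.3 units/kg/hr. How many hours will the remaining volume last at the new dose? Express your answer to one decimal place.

5.1 hours

Initial rate:
Dose = 21 units/kg/hr × 84.9 kg = 1782.9 units/hr
Concentration = 21900 units ÷ 139 mL = 157.554 units/mL
Rate = 1782.9 units/hr ÷ 157.554 units/mL = 11.31612 mL/hr
Volume infused so far = 11.31612 mL/hr × 8.6 hr = 97.31866 mL
Volume remaining = 139 − 97.31866 = 41.68134 mL
New rate:
Dose = 15.3 units/kg/hr × 84.9 kg = 1298.97 units/hr
Rate = 1298.97 units/hr ÷ 157.554 units/mL = 8.244604 mL/hr
Time remaining = 41.68134 mL ÷ 8.244604 mL/hr = 5.05559 hr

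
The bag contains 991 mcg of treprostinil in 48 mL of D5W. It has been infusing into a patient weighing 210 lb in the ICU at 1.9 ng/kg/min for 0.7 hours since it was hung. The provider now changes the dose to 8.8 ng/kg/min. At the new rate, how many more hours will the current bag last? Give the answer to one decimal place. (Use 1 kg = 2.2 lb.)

Initial rate:
Weight = 210 lb ÷ 2.2 lb/kg = 95.45455 kg
Dose = 1.9 ng/kg/min × 95.45455 kg = 181.3636 ng/min
181.3636 ng/min × 60 min/hr = 10881.82 ng/hr
Concentration = 991 mcg ÷ 48 mL = 20.64583 mcg/mL = 20645.83 ng/mL
Rate = 10881.82 ng/hr ÷ 20645.83 ng/mL = 0.5270709 mL/hr
Volume infused so far = 0.5270709 mL/hr × 0.7 hr = 0.3689496 mL
Volume remaining = 48 − 0.3689496 = 47.63105 mL
New rate:
Dose = 8.8 ng/kg/min × 95.45455 kg = 840 ng/min
840 ng/min × 60 min/hr = 50400 ng/hr
Rate = 50400 ng/hr ÷ 20645.83 ng/mL = 2.441171 mL/hr
Time remaining = 47.63105 mL ÷ 2.441171 mL/hr = 19.51156 hr

19.5 hours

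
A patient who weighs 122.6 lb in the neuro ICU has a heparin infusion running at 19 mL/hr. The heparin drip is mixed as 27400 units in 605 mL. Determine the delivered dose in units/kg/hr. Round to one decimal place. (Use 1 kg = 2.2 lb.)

15.4 units/kg/hr

Weight = 122.6 lb ÷ 2.2 lb/kg = 55.72727 kg
Concentration = 27400 units ÷ 605 mL = 45.28926 units/mL
Drug rate = 19 mL/hr × 45.28926 units/mL = 860.4959 units/hr
860.4959 units/hr ÷ 55.72727 kg = 15.4412 units/kg/hr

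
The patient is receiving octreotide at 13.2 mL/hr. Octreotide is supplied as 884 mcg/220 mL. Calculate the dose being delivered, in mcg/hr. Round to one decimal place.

Concentration = 884 mcg ÷ 220 mL = 4.018182 mcg/mL
Drug rate = 13.2 mL/hr × 4.018182 mcg/mL = 53.04 mcg/hr

53.0 mcg/hr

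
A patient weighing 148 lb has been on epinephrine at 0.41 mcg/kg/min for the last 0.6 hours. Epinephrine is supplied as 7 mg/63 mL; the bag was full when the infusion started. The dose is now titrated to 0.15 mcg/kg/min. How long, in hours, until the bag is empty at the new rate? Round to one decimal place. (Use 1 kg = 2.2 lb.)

9.9 hours

Initial rate:
Weight = 148 lb ÷ 2.2 lb/kg = 67.27273 kg
Dose = 0.41 mcg/kg/min × 67.27273 kg = 27.58182 mcg/min
27.58182 mcg/min × 60 min/hr = 1654.909 mcg/hr
Concentration = 7 mg ÷ 63 mL = 0.1111111 mg/mL = 111.1111 mcg/mL
Rate = 1654.909 mcg/hr ÷ 111.1111 mcg/mL = 14.89418 mL/hr
Volume infused so far = 14.89418 mL/hr × 0.6 hr = 8.936509 mL
Volume remaining = 63 − 8.936509 = 54.06349 mL
New rate:
Dose = 0.15 mcg/kg/min × 67.27273 kg = 10.09091 mcg/min
10.09091 mcg/min × 60 min/hr = 605.4545 mcg/hr
Rate = 605.4545 mcg/hr ÷ 111.1111 mcg/mL = 5.449091 mL/hr
Time remaining = 54.06349 mL ÷ 5.449091 mL/hr = 9.921562 hr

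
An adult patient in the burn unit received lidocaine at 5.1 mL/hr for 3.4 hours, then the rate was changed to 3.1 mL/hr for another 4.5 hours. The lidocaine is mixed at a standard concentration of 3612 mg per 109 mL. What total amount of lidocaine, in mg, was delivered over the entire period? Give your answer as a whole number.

1037 mg

Concentration = 3612 mg ÷ 109 mL = 33.13761 mg/mL
Stage 1: 5.1 mL/hr × 3.4 hr = 17.34 mL → 17.34 mL × 33.13761 mg/mL = 574.6062 mg
Stage 2: 3.1 mL/hr × 4.5 hr = 13.95 mL → 13.95 mL × 33.13761 mg/mL = 462.2697 mg
Total = 574.6062 + 462.2697 = 1036.876 mg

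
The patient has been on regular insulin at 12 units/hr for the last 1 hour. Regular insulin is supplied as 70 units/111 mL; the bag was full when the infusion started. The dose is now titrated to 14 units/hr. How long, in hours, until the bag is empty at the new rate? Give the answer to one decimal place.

Initial rate:
Concentration = 70 units ÷ 111 mL = 0.6306306 units/mL
Rate = 12 units/hr ÷ 0.6306306 units/mL = 19.02857 mL/hr
Volume infused so far = 19.02857 mL/hr × 1 hr = 19.02857 mL
Volume remaining = 111 − 19.02857 = 91.97143 mL
New rate:
Rate = 14 units/hr ÷ 0.6306306 units/mL = 22.2 mL/hr
Time remaining = 91.97143 mL ÷ 22.2 mL/hr = 4.142857 hr

4.1 hours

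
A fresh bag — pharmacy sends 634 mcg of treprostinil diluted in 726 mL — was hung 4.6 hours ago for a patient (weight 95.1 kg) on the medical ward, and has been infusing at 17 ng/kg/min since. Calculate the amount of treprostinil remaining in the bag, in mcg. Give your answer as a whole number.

188 mcg

Dose = 17 ng/kg/min × 95.1 kg = 1616.7 ng/min
1616.7 ng/min × 60 min/hr = 97002 ng/hr
Concentration = 634 mcg ÷ 726 mL = 0.8732782 mcg/mL = 873.2782 ng/mL
Rate = 97002 ng/hr ÷ 873.2782 ng/mL = 111.078 mL/hr
Volume infused = 111.078 mL/hr × 4.6 hr = 510.9588 mL
Volume remaining = 726 − 510.9588 = 215.0412 mL
Drug remaining = 215.0412 mL × 873.2782 ng/mL = 187790.8 ng = 187.7908 mcg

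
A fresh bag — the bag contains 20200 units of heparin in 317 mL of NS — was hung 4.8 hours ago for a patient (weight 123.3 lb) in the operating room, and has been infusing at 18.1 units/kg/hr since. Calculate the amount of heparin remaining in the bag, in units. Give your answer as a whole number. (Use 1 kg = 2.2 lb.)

15331 units

Weight = 123.3 lb ÷ 2.2 lb/kg = 56.04545 kg
Dose = 18.1 units/kg/hr × 56.04545 kg = 1014.423 units/hr
Concentration = 20200 units ÷ 317 mL = 63.7224 units/mL
Rate = 1014.423 units/hr ÷ 63.7224 units/mL = 15.91941 mL/hr
Volume infused = 15.91941 mL/hr × 4.8 hr = 76.41315 mL
Volume remaining = 317 − 76.41315 = 240.5869 mL
Drug remaining = 240.5869 mL × 63.7224 units/mL = 15330.77 units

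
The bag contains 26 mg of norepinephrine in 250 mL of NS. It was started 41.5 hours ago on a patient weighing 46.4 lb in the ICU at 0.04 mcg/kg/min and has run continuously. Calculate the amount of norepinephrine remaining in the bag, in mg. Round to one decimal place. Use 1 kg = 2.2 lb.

Weight = 46.4 lb ÷ 2.2 lb/kg = 21.09091 kg
Dose = 0.04 mcg/kg/min × 21.09091 kg = 0.8436364 mcg/min
0.8436364 mcg/min × 60 min/hr = 50.61818 mcg/hr
Concentration = 26 mg ÷ 250 mL = 0.104 mg/mL = 104 mcg/mL
Rate = 50.61818 mcg/hr ÷ 104 mcg/mL = 0.4867133 mL/hr
Volume infused = 0.4867133 mL/hr × 41.5 hr = 20.1986 mL
Volume remaining = 250 − 20.1986 = 229.8014 mL
Drug remaining = 229.8014 mL × 104 mcg/mL = 23899.35 mcg = 23.89935 mg

23.9 mg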